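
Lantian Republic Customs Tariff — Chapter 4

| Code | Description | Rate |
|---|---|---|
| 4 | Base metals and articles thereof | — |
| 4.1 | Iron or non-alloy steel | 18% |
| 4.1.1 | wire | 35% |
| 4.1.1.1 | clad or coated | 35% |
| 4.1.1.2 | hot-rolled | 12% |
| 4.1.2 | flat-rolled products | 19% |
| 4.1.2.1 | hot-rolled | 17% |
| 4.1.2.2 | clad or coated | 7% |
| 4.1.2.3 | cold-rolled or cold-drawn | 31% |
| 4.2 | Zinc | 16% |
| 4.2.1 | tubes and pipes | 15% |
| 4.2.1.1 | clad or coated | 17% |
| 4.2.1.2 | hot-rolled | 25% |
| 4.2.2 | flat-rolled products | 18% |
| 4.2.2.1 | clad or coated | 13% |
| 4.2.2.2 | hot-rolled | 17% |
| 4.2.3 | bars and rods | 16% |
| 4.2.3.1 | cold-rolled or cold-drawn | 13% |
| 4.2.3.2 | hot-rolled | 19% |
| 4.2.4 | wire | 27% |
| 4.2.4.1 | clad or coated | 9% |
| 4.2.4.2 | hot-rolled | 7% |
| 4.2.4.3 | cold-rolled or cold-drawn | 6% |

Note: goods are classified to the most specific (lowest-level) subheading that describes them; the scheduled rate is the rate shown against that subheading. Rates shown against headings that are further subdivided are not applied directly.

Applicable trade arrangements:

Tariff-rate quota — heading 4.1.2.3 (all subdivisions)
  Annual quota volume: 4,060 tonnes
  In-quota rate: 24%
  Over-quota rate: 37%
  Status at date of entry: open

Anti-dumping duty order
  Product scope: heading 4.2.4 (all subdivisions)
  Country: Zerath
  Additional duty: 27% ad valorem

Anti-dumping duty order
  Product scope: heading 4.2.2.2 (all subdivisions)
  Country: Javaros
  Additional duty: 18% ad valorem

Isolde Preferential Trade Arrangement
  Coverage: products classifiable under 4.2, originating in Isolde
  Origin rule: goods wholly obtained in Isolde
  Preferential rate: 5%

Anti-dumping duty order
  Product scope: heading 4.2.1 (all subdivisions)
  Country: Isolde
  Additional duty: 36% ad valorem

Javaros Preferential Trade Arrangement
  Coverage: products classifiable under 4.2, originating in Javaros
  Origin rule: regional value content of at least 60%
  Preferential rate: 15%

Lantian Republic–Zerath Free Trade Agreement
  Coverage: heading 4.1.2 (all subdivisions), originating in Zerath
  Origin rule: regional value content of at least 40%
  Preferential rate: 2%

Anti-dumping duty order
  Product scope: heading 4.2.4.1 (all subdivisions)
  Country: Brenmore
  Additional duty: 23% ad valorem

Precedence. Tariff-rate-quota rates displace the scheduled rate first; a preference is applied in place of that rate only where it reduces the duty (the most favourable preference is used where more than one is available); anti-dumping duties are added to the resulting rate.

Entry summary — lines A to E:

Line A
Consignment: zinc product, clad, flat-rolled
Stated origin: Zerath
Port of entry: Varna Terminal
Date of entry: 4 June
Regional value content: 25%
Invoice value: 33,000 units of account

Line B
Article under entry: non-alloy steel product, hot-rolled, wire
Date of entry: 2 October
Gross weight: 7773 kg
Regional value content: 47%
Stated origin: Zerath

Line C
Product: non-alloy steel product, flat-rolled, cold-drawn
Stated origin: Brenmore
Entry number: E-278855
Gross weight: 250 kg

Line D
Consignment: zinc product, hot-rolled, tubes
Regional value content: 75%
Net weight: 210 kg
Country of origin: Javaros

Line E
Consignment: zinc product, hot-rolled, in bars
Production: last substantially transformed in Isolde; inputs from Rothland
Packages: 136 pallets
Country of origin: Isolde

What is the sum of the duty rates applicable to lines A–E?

83%

Line A: zinc → 4.2; flat-rolled → 4.2.2; clad → 4.2.2.1. Scheduled 13%. Zerath agreement on 4.1.2: 4.2.2.1 not covered. → 13%.
Line B: non-alloy steel → 4.1; wire → 4.1.1; hot-rolled → 4.1.1.2. Scheduled 12%. Zerath agreement on 4.1.2: 4.1.1.2 not covered. → 12%.
Line C: non-alloy steel → 4.1; flat-rolled → 4.1.2; cold-drawn → 4.1.2.3. Scheduled 31%. quota on 4.1.2.3 open → in-quota 24%. → 24%.
Line D: zinc → 4.2; tubes → 4.2.1; hot-rolled → 4.2.1.2. Scheduled 25%. Javaros agreement on 4.2: RVC ≥ 60% → 15% available; preferential 15%. → 15%.
Line E: zinc → 4.2; in bars → 4.2.3; hot-rolled → 4.2.3.2. Scheduled 19%. Isolde agreement on 4.2: not wholly obtained. → 19%.
Sum: 13% + 12% + 24% + 15% + 19% = 83%.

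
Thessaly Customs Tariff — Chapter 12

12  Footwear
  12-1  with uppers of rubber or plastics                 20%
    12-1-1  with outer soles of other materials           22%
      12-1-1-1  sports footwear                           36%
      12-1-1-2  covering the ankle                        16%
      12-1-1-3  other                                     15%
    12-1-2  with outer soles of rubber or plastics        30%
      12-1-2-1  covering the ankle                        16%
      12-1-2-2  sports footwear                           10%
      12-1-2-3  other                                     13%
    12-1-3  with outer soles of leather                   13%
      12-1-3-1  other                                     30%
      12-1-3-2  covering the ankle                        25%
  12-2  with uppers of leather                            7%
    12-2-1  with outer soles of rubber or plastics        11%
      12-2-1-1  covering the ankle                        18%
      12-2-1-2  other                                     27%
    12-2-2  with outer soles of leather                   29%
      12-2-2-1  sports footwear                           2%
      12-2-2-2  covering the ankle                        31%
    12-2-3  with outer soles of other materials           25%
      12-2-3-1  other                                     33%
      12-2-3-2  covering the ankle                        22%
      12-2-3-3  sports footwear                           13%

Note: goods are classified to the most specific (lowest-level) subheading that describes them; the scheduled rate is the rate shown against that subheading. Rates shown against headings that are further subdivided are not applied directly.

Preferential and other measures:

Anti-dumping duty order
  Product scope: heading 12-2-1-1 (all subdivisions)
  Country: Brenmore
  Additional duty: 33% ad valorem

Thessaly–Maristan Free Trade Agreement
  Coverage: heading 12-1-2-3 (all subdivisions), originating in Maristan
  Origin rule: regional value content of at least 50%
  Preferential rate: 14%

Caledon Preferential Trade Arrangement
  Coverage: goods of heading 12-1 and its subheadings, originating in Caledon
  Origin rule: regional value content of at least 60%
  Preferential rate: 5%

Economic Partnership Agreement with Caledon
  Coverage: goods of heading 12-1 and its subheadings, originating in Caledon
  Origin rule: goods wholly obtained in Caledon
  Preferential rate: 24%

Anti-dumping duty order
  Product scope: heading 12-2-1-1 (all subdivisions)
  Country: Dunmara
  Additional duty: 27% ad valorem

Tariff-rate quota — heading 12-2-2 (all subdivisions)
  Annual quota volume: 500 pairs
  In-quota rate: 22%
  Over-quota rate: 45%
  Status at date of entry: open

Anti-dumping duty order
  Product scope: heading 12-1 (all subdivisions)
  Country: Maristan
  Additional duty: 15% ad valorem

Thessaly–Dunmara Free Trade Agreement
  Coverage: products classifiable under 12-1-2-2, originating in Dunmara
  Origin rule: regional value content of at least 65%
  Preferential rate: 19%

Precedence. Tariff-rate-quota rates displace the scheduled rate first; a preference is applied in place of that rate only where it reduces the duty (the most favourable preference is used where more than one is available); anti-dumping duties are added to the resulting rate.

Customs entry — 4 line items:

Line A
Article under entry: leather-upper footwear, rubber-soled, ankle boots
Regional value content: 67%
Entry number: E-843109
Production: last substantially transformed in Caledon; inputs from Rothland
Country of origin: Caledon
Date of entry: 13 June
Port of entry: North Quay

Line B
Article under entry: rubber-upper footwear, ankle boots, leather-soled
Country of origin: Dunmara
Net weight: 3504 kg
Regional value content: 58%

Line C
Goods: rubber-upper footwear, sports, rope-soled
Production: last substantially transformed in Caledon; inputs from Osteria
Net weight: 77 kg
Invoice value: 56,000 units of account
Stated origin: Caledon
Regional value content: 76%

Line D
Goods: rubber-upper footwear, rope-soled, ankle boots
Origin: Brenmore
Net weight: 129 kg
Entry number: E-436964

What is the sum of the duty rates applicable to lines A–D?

64%

Line A: leather-upper → 12-2; rubber-soled → 12-2-1; ankle boots → 12-2-1-1. Scheduled 18%. Caledon agreement on 12-1: 12-2-1-1 not covered; Caledon agreement on 12-1: 12-2-1-1 not covered. → 18%.
Line B: rubber-upper → 12-1; leather-soled → 12-1-3; ankle boots → 12-1-3-2. Scheduled 25%. Dunmara agreement on 12-1-2-2: 12-1-3-2 not covered. → 25%.
Line C: rubber-upper → 12-1; rope-soled → 12-1-1; sports → 12-1-1-1. Scheduled 36%. Caledon agreement on 12-1: RVC ≥ 60% → 5% available; Caledon agreement on 12-1: not wholly obtained; preferential 5%. → 5%.
Line D: rubber-upper → 12-1; rope-soled → 12-1-1; ankle boots → 12-1-1-2. Scheduled 16%. No special measure applies. → 16%.
Sum: 18% + 25% + 5% + 16% = 64%.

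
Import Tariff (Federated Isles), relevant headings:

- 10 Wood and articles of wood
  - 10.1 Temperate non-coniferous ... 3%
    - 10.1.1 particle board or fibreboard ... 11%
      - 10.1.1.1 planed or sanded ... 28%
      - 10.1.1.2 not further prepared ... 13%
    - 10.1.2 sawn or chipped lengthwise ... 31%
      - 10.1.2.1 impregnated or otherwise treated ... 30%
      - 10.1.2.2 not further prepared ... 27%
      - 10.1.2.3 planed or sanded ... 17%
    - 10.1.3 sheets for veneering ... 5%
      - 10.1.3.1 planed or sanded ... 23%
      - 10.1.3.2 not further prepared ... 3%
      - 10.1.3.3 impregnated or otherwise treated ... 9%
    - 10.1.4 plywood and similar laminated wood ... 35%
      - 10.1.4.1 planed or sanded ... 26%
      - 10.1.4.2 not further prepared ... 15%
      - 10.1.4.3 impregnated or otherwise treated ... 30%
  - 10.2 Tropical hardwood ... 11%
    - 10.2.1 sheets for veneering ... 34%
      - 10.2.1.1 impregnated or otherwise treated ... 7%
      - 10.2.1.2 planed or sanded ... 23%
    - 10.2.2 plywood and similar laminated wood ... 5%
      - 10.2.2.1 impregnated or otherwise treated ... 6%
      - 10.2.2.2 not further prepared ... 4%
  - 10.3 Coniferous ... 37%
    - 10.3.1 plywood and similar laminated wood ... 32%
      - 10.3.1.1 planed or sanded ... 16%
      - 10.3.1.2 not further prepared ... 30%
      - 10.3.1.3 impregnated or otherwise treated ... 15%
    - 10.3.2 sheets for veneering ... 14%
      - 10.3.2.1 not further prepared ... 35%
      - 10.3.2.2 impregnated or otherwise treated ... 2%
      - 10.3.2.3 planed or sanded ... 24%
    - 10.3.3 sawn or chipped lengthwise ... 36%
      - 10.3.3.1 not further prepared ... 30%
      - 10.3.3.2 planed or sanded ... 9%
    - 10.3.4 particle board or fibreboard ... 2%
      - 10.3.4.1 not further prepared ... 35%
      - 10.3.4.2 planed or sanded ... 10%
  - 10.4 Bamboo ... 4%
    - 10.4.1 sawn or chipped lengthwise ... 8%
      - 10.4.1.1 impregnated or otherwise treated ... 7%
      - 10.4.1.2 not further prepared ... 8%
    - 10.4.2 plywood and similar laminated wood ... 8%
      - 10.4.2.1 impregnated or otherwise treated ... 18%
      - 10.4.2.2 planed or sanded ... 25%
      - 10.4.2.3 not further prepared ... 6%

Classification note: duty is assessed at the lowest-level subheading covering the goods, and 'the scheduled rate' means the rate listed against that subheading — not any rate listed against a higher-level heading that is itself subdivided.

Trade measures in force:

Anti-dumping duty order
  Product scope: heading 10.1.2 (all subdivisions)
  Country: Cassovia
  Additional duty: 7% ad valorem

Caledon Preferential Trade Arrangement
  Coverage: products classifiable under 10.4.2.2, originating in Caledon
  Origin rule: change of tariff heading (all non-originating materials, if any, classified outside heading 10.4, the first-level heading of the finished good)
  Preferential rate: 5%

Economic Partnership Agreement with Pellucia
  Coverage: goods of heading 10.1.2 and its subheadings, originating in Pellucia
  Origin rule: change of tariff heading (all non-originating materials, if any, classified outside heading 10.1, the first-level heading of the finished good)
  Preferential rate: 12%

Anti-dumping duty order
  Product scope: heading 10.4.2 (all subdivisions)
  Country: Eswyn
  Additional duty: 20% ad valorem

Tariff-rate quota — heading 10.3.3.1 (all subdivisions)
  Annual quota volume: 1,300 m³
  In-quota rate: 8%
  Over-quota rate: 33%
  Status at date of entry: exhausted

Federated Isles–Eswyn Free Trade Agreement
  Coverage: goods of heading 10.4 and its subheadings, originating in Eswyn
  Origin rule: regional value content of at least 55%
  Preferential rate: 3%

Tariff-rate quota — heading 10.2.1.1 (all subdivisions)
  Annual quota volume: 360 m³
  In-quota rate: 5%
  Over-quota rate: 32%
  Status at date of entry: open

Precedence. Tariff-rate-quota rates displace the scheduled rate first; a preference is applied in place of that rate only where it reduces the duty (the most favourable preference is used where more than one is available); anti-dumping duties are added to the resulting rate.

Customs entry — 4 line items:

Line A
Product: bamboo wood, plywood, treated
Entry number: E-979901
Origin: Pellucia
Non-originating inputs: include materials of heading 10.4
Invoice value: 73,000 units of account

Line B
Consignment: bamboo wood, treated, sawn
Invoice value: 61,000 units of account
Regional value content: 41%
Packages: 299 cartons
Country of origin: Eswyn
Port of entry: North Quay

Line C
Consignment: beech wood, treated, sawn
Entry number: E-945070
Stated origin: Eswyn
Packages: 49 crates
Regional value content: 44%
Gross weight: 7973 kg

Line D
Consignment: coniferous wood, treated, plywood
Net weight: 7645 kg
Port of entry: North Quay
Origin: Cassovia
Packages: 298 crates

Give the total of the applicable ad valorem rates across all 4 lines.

Line A: bamboo → 10.4; plywood → 10.4.2; treated → 10.4.2.1. Scheduled 18%. Pellucia agreement on 10.1.2: 10.4.2.1 not covered. → 18%.
Line B: bamboo → 10.4; sawn → 10.4.1; treated → 10.4.1.1. Scheduled 7%. Eswyn agreement on 10.4: RVC < 55%. → 7%.
Line C: beech → 10.1; sawn → 10.1.2; treated → 10.1.2.1. Scheduled 30%. Eswyn agreement on 10.4: 10.1.2.1 not covered. → 30%.
Line D: coniferous → 10.3; plywood → 10.3.1; treated → 10.3.1.3. Scheduled 15%. No special measure applies. → 15%.
Sum: 18% + 7% + 30% + 15% = 70%.

70%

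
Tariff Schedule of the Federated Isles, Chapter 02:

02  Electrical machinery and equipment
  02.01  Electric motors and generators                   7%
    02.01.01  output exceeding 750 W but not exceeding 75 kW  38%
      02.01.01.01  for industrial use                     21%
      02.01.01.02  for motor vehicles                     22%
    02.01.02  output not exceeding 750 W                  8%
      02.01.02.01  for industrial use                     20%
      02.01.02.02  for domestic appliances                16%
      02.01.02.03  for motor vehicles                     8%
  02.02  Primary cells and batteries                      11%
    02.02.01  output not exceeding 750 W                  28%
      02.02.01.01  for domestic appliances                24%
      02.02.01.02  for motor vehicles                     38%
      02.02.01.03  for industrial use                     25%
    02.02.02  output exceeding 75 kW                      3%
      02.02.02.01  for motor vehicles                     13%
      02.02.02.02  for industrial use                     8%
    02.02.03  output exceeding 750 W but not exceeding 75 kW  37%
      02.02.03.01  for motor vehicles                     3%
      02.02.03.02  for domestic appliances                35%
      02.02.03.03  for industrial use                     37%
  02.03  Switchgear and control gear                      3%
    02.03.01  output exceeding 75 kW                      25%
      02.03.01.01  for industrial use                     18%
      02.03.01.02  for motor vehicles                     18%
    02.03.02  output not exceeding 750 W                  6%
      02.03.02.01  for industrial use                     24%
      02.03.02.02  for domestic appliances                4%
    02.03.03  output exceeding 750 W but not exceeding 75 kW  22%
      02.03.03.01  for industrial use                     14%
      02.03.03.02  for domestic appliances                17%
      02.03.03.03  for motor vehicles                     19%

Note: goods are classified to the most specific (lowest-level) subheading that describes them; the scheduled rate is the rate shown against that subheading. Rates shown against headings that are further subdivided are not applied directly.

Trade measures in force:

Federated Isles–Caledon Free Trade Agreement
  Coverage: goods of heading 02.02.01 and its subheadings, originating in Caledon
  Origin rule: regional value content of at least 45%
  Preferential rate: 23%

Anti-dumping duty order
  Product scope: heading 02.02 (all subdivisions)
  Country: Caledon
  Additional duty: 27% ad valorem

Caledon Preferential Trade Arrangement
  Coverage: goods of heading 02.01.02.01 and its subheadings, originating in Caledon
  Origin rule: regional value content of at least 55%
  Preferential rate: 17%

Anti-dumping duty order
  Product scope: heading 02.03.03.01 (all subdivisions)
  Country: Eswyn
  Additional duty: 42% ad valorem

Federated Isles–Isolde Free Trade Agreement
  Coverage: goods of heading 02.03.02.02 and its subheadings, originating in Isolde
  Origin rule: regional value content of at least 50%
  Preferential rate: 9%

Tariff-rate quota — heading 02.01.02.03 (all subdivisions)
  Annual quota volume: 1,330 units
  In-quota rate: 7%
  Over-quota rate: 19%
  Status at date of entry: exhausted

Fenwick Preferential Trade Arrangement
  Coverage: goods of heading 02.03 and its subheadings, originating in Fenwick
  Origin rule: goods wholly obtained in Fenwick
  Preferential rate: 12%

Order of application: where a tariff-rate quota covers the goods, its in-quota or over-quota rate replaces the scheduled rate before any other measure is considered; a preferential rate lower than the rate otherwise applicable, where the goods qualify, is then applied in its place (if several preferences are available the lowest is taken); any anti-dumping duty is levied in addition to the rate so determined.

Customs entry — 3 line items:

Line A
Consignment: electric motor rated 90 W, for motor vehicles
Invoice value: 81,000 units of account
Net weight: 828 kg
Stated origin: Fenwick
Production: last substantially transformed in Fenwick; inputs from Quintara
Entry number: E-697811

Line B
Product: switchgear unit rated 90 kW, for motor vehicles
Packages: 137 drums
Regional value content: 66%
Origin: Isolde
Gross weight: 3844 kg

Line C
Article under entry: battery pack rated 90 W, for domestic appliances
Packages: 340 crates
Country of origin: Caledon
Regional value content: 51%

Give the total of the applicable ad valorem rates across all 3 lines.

87%

Line A: electric motor → 02.01; rated 90 W → 02.01.02; for motor vehicles → 02.01.02.03. Scheduled 8%. quota on 02.01.02.03 exhausted → over-quota 19%; Fenwick agreement on 02.03: 02.01.02.03 not covered. → 19%.
Line B: switchgear unit → 02.03; rated 90 kW → 02.03.01; for motor vehicles → 02.03.01.02. Scheduled 18%. Isolde agreement on 02.03.02.02: 02.03.01.02 not covered. → 18%.
Line C: battery pack → 02.02; rated 90 W → 02.02.01; for domestic appliances → 02.02.01.01. Scheduled 24%. Caledon agreement on 02.02.01: RVC ≥ 45% → 23% available; Caledon agreement on 02.01.02.01: 02.02.01.01 not covered; preferential 23%; anti-dumping (Caledon, 02.02): +27%; total 23% + 27% = 50%. → 50%.
Sum: 19% + 18% + 50% = 87%.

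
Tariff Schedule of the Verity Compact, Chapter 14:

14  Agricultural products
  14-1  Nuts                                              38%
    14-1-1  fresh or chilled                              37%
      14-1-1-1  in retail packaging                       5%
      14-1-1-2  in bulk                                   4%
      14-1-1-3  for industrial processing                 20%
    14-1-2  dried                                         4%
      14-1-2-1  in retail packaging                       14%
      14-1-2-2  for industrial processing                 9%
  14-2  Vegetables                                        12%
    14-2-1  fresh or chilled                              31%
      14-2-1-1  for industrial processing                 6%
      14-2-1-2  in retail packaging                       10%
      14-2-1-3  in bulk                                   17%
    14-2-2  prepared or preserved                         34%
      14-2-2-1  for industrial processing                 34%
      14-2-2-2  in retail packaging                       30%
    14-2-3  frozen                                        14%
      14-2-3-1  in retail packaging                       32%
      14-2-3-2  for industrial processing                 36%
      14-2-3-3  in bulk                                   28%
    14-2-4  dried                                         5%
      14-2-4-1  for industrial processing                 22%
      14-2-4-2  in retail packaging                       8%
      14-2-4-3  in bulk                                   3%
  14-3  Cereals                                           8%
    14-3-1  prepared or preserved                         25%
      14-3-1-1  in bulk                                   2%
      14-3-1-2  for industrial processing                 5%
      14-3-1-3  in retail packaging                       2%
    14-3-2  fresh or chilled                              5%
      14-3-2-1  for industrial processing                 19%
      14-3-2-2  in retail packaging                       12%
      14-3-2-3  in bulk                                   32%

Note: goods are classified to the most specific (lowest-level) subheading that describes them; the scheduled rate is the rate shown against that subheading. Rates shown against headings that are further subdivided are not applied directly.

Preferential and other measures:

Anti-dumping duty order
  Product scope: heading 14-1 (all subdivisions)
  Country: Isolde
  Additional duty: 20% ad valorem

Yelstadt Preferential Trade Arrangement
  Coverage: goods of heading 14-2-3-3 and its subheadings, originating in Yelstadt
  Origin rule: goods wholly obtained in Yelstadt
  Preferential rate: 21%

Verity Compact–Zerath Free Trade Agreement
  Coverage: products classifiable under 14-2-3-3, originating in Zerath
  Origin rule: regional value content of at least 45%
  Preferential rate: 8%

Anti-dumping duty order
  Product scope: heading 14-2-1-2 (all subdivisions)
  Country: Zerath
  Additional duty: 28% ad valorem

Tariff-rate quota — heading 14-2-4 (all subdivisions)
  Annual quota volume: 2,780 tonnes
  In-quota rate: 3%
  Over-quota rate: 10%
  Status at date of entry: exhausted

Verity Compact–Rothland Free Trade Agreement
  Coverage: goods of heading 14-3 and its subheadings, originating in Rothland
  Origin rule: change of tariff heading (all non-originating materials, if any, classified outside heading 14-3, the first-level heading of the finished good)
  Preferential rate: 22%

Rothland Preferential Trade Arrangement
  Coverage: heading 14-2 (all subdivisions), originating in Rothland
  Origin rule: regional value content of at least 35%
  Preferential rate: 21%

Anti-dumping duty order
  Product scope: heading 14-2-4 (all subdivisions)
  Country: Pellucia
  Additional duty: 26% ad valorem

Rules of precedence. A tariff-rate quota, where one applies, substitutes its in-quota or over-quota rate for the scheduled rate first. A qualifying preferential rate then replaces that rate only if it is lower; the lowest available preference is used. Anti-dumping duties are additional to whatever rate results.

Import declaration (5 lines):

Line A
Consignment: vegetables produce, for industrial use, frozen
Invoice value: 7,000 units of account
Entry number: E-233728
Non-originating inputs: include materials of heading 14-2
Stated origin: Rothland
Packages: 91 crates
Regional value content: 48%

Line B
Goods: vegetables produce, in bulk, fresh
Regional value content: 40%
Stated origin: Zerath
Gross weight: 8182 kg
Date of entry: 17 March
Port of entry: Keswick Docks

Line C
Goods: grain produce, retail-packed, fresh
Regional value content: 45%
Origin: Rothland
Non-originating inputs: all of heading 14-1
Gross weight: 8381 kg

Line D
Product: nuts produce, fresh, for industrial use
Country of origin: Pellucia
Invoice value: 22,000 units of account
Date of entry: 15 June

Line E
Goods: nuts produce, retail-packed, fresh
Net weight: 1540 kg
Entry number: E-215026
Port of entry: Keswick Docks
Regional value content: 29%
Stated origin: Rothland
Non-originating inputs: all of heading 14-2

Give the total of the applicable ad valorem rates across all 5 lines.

Line A: vegetables → 14-2; frozen → 14-2-3; for industrial use → 14-2-3-2. Scheduled 36%. Rothland agreement on 14-3: 14-2-3-2 not covered; Rothland agreement on 14-2: RVC ≥ 35% → 21% available; preferential 21%. → 21%.
Line B: vegetables → 14-2; fresh → 14-2-1; in bulk → 14-2-1-3. Scheduled 17%. Zerath agreement on 14-2-3-3: 14-2-1-3 not covered. → 17%.
Line C: grain → 14-3; fresh → 14-3-2; retail-packed → 14-3-2-2. Scheduled 12%. Rothland agreement on 14-3: CTH met → 22% available; Rothland agreement on 14-2: 14-3-2-2 not covered; preference 22% not lower than 12% → no reduction. → 12%.
Line D: nuts → 14-1; fresh → 14-1-1; for industrial use → 14-1-1-3. Scheduled 20%. No special measure applies. → 20%.
Line E: nuts → 14-1; fresh → 14-1-1; retail-packed → 14-1-1-1. Scheduled 5%. Rothland agreement on 14-3: 14-1-1-1 not covered; Rothland agreement on 14-2: 14-1-1-1 not covered. → 5%.
Sum: 21% + 17% + 12% + 20% + 5% = 75%.

75%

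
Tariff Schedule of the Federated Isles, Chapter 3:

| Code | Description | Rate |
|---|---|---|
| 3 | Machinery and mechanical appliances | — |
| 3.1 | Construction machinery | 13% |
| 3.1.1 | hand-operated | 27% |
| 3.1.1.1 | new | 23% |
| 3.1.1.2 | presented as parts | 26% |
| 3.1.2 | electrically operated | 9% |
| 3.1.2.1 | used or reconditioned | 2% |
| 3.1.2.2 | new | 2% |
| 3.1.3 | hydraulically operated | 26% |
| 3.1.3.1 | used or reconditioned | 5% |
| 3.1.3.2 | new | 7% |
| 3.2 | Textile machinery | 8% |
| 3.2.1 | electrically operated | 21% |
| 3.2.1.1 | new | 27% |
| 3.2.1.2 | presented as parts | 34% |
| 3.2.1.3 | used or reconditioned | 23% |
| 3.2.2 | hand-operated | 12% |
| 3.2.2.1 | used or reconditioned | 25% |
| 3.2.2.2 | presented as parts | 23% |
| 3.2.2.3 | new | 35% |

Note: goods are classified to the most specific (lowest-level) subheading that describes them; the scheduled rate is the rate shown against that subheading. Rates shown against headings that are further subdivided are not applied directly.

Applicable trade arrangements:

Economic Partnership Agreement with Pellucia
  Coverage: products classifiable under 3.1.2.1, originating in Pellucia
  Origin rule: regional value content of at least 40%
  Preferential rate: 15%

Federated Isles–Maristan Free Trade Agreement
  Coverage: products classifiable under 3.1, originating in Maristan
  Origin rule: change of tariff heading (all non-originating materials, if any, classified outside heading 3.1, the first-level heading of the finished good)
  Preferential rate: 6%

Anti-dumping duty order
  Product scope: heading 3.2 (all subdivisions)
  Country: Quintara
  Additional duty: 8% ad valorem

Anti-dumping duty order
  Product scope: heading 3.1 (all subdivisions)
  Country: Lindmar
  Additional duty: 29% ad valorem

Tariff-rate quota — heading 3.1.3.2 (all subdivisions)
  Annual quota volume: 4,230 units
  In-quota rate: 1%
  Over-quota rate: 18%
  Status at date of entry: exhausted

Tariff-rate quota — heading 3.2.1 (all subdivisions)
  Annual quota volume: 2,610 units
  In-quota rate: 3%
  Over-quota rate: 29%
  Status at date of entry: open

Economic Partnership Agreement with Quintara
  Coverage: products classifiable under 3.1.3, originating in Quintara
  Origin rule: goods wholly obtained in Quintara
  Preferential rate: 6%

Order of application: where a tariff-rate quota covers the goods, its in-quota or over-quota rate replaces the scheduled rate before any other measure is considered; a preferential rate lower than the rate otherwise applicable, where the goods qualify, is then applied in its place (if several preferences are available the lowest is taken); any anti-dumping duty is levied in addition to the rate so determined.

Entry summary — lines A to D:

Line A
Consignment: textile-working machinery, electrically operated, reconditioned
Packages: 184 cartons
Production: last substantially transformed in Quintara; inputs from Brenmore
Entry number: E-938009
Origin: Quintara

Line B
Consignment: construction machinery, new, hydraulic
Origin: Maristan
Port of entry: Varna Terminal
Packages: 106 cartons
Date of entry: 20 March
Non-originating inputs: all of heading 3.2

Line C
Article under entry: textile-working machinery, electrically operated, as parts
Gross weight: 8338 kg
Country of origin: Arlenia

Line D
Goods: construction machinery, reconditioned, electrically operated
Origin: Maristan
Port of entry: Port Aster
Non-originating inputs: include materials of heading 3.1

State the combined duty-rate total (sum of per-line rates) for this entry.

Line A: textile-working → 3.2; electrically operated → 3.2.1; reconditioned → 3.2.1.3. Scheduled 23%. quota on 3.2.1 open → in-quota 3%; Quintara agreement on 3.1.3: 3.2.1.3 not covered; anti-dumping (Quintara, 3.2): +8%; total 3% + 8% = 11%. → 11%.
Line B: construction → 3.1; hydraulic → 3.1.3; new → 3.1.3.2. Scheduled 7%. quota on 3.1.3.2 exhausted → over-quota 18%; Maristan agreement on 3.1: CTH met → 6% available; preferential 6%. → 6%.
Line C: textile-working → 3.2; electrically operated → 3.2.1; as parts → 3.2.1.2. Scheduled 34%. quota on 3.2.1 open → in-quota 3%. → 3%.
Line D: construction → 3.1; electrically operated → 3.1.2; reconditioned → 3.1.2.1. Scheduled 2%. Maristan agreement on 3.1: CTH not met. → 2%.
Sum: 11% + 6% + 3% + 2% = 22%.

22%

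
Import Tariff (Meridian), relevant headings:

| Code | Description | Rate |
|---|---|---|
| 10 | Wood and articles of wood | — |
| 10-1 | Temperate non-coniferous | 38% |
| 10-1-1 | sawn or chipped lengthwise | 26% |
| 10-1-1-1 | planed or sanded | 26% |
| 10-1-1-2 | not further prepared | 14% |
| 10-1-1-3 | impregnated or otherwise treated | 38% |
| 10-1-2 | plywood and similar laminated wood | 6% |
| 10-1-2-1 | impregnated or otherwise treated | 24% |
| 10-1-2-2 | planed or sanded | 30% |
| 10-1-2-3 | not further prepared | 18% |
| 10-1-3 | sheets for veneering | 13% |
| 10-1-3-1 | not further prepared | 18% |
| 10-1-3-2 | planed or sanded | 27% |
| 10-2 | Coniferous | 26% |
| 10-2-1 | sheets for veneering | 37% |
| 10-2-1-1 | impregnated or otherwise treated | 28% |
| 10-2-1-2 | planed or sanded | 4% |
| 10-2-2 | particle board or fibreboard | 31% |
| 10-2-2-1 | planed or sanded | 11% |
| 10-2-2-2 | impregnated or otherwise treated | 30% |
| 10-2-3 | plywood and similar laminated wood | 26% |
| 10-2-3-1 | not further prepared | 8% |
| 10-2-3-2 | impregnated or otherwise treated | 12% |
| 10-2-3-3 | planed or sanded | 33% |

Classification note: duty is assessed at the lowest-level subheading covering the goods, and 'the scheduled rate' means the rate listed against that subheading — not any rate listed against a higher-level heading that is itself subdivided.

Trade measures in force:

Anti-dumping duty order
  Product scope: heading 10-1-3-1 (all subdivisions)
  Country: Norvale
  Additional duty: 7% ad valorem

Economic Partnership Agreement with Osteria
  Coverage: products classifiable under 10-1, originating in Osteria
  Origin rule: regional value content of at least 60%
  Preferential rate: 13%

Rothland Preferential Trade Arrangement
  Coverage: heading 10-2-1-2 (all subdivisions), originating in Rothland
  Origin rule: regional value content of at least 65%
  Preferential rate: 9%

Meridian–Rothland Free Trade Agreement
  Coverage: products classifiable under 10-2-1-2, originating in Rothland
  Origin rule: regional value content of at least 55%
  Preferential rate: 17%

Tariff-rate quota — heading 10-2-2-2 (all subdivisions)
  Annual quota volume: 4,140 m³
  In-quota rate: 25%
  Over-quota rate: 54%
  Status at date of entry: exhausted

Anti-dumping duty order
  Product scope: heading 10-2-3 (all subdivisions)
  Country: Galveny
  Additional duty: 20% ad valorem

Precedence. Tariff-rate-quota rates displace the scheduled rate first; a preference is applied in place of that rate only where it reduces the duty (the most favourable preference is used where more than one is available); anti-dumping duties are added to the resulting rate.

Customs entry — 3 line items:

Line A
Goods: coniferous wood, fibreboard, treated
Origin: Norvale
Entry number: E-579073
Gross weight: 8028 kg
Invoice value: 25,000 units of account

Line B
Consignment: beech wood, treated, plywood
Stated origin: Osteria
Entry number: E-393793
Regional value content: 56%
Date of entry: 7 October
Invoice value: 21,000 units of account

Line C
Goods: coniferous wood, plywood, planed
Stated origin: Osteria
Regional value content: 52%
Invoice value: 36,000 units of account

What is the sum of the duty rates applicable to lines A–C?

111%

Line A: coniferous → 10-2; fibreboard → 10-2-2; treated → 10-2-2-2. Scheduled 30%. quota on 10-2-2-2 exhausted → over-quota 54%. → 54%.
Line B: beech → 10-1; plywood → 10-1-2; treated → 10-1-2-1. Scheduled 24%. Osteria agreement on 10-1: RVC < 60%. → 24%.
Line C: coniferous → 10-2; plywood → 10-2-3; planed → 10-2-3-3. Scheduled 33%. Osteria agreement on 10-1: 10-2-3-3 not covered. → 33%.
Sum: 54% + 24% + 33% = 111%.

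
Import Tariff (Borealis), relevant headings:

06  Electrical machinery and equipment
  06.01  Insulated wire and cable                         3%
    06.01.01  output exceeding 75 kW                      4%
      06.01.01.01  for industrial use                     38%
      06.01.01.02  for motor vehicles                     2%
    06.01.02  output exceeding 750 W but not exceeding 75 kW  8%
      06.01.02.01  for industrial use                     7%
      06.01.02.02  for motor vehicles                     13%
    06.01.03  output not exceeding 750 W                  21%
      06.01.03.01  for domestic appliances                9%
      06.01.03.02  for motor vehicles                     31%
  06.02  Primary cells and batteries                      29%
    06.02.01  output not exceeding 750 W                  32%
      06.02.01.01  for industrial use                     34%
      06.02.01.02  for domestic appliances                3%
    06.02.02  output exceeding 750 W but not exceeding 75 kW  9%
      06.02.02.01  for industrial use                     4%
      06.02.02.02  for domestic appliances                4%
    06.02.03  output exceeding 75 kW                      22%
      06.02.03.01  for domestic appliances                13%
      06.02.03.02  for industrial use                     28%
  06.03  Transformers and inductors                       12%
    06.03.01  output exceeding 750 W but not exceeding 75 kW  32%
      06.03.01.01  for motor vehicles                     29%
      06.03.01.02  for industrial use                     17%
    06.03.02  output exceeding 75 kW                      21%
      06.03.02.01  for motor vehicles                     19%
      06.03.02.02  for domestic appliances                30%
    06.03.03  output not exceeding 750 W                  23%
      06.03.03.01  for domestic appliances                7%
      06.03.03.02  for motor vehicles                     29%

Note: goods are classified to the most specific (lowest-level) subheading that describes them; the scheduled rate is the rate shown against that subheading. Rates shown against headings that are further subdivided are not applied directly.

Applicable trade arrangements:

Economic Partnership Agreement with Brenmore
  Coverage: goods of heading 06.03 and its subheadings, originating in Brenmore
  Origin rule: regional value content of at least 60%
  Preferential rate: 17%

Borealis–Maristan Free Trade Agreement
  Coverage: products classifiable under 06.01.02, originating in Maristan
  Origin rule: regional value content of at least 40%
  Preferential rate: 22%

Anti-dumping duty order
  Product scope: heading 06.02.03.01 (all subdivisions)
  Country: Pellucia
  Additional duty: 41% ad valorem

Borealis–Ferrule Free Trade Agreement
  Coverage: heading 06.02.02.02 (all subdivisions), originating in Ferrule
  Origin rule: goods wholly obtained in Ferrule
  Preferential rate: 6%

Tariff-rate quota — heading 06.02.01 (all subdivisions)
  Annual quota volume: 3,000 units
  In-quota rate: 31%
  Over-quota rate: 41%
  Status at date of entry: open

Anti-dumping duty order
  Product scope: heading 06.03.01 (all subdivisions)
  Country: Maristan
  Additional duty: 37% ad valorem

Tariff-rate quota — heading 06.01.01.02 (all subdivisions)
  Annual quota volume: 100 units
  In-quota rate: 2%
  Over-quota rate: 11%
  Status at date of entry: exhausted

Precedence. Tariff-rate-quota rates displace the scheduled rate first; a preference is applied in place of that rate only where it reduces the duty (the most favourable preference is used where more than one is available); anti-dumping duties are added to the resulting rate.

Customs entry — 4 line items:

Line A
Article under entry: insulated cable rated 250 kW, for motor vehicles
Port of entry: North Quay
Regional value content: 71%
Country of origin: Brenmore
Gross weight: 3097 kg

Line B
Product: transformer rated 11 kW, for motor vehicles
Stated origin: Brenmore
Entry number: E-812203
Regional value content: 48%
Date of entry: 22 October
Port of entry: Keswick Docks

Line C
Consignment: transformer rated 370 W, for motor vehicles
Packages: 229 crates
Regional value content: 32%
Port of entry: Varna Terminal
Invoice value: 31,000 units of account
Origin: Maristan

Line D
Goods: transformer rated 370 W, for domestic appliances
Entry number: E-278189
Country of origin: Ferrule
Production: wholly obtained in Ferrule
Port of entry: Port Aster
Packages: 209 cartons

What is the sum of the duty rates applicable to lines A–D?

Line A: insulated cable → 06.01; rated 250 kW → 06.01.01; for motor vehicles → 06.01.01.02. Scheduled 2%. quota on 06.01.01.02 exhausted → over-quota 11%; Brenmore agreement on 06.03: 06.01.01.02 not covered. → 11%.
Line B: transformer → 06.03; rated 11 kW → 06.03.01; for motor vehicles → 06.03.01.01. Scheduled 29%. Brenmore agreement on 06.03: RVC < 60%. → 29%.
Line C: transformer → 06.03; rated 370 W → 06.03.03; for motor vehicles → 06.03.03.02. Scheduled 29%. Maristan agreement on 06.01.02: 06.03.03.02 not covered. → 29%.
Line D: transformer → 06.03; rated 370 W → 06.03.03; for domestic appliances → 06.03.03.01. Scheduled 7%. Ferrule agreement on 06.02.02.02: 06.03.03.01 not covered. → 7%.
Sum: 11% + 29% + 29% + 7% = 76%.

76%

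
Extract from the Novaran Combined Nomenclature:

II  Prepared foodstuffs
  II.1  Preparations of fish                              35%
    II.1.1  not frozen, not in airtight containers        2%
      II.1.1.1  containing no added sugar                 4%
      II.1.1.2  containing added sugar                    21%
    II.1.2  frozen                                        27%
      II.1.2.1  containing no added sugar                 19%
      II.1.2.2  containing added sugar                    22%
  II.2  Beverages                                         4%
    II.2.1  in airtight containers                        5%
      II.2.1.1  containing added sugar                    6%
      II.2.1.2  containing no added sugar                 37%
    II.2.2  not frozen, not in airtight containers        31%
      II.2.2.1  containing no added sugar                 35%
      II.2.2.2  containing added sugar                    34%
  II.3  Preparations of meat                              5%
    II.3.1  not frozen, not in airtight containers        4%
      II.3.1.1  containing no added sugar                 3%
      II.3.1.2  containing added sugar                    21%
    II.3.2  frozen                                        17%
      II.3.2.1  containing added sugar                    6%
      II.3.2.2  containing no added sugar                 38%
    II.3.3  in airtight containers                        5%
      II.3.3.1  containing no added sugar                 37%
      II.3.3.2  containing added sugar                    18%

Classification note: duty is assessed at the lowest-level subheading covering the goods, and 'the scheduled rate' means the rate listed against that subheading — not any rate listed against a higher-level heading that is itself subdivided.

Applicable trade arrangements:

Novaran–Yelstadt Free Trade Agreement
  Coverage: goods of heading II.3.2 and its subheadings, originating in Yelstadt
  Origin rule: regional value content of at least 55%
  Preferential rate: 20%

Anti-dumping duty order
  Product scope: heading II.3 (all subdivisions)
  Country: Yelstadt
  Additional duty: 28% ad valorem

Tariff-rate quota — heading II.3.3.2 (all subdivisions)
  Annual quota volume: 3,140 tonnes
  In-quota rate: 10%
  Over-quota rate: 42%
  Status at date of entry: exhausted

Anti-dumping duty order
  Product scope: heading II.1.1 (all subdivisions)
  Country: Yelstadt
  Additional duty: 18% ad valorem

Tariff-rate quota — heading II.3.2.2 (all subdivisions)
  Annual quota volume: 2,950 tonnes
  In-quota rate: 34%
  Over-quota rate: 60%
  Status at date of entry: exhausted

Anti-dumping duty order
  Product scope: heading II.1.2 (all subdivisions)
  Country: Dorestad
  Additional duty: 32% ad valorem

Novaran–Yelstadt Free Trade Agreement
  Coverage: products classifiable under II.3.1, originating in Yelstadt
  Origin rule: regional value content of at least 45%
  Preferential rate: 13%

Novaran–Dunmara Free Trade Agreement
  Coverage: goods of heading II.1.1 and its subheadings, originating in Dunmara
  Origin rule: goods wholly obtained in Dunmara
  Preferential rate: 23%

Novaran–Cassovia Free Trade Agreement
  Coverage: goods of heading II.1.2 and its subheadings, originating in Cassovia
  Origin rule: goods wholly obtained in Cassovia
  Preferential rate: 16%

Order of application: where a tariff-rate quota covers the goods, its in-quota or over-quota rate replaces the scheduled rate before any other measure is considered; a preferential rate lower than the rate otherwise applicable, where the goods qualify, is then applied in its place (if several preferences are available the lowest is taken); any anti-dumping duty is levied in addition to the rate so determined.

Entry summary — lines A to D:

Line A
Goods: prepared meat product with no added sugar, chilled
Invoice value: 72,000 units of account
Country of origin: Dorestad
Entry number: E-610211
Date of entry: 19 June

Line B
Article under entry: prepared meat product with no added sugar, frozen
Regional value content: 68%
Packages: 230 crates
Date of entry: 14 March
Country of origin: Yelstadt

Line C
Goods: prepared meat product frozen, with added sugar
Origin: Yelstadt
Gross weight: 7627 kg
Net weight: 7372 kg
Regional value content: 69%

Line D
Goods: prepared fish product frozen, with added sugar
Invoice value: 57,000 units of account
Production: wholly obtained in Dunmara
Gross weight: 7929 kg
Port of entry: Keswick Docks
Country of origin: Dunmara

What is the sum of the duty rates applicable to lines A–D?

107%

Line A: prepared meat product → II.3; chilled → II.3.1; with no added sugar → II.3.1.1. Scheduled 3%. No special measure applies. → 3%.
Line B: prepared meat product → II.3; frozen → II.3.2; with no added sugar → II.3.2.2. Scheduled 38%. quota on II.3.2.2 exhausted → over-quota 60%; Yelstadt agreement on II.3.2: RVC ≥ 55% → 20% available; Yelstadt agreement on II.3.1: II.3.2.2 not covered; preferential 20%; anti-dumping (Yelstadt, II.3): +28%; total 20% + 28% = 48%. → 48%.
Line C: prepared meat product → II.3; frozen → II.3.2; with added sugar → II.3.2.1. Scheduled 6%. Yelstadt agreement on II.3.2: RVC ≥ 55% → 20% available; Yelstadt agreement on II.3.1: II.3.2.1 not covered; preference 20% not lower than 6% → no reduction; anti-dumping (Yelstadt, II.3): +28%; total 6% + 28% = 34%. → 34%.
Line D: prepared fish product → II.1; frozen → II.1.2; with added sugar → II.1.2.2. Scheduled 22%. Dunmara agreement on II.1.1: II.1.2.2 not covered. → 22%.
Sum: 3% + 48% + 34% + 22% = 107%.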